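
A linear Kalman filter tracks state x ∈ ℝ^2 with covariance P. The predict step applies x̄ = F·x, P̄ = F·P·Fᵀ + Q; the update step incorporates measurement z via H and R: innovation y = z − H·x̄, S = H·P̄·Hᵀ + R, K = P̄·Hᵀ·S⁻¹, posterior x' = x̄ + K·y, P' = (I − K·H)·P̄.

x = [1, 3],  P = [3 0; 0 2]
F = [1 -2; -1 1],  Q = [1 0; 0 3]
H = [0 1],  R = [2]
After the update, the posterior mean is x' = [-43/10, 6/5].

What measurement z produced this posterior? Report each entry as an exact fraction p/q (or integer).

x̄ = F·x = [-5, 2]
P̄ = F·P·Fᵀ + Q = [12 -7; -7 8]
S = H·P̄·Hᵀ + R = [10]
K = P̄·Hᵀ·S⁻¹ = [-7/10; 4/5]
x' − x̄ = [7/10, -4/5] = K·y
y = (KᵀK)⁻¹·Kᵀ·(x' − x̄) = [-1]
z = y + H·x̄ = [-1] + [2] = [1]

z = [1]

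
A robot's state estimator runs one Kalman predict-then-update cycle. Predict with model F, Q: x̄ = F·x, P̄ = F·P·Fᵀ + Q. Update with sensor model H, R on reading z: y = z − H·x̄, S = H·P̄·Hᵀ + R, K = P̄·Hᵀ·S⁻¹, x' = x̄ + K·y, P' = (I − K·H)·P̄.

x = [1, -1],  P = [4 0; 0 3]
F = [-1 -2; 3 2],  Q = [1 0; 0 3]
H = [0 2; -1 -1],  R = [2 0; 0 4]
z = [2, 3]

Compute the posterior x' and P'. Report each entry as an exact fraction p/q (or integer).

x̄ = F·x = [1, 1]
P̄ = F·P·Fᵀ + Q = [17 -24; -24 51]
y = z − H·x̄ = [0, 5]
S = H·P̄·Hᵀ + R = [206 -54; -54 24]
K = P̄·Hᵀ·S⁻¹ = [-129/338 -575/1014; 165/338 -9/338]
x' = x̄ + K·y = [-1861/1014, 293/338]
P' = (I − K·H)·P̄ = [2687/1014 -129/338; -129/338 165/338]

x' = [-1861/1014, 293/338]
P' = [2687/1014 -129/338; -129/338 165/338]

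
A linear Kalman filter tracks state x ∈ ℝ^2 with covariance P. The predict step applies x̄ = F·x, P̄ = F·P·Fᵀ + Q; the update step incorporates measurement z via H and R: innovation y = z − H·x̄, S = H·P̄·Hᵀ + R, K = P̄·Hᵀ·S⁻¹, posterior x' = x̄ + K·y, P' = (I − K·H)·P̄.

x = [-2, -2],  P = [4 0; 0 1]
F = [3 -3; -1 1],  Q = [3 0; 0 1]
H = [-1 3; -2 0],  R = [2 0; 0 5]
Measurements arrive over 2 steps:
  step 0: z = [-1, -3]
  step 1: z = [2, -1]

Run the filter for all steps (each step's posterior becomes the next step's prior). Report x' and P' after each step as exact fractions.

step 0: x' = [4443/3622, 33/3622], P' = [3315/3622 795/3622; 795/3622 879/3622]
step 1: x' = [42354/125639, 369858/628195], P' = [223815/251278 55359/251278; 55359/251278 304871/1256390]

step 0: x̄ = F·x = [0, 0]
step 0: P̄ = F·P·Fᵀ + Q = [48 -15; -15 6]
step 0: y = z − H·x̄ = [-1, -3]
step 0: S = H·P̄·Hᵀ + R = [194 186; 186 197]
step 0: K = P̄·Hᵀ·S⁻¹ = [-465/3622 -663/1811; 921/3622 -159/1811]
step 0: x' = x̄ + K·y = [4443/3622, 33/3622]
step 0: P' = (I − K·H)·P̄ = [3315/3622 795/3622; 795/3622 879/3622]
step 1: x̄ = F·x = [6615/1811, -2205/1811]
step 1: P̄ = F·P·Fᵀ + Q = [17151/1811 -3906/1811; -3906/1811 3113/1811]
step 1: y = z − H·x̄ = [16852/1811, 11419/1811]
step 1: S = H·P̄·Hᵀ + R = [72226/1811 57738/1811; 57738/1811 77659/1811]
step 1: K = P̄·Hᵀ·S⁻¹ = [-28869/251278 -44763/125639; 318909/1256390 -55359/628195]
step 1: x' = x̄ + K·y = [42354/125639, 369858/628195]
step 1: P' = (I − K·H)·P̄ = [223815/251278 55359/251278; 55359/251278 304871/1256390]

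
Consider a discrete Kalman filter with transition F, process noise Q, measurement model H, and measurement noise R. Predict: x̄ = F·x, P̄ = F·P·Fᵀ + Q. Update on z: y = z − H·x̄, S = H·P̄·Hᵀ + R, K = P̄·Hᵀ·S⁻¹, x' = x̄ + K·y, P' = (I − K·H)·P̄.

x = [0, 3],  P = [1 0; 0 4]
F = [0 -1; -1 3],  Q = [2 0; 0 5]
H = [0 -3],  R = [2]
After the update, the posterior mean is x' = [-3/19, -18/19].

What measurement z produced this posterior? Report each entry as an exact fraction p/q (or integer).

x̄ = F·x = [-3, 9]
P̄ = F·P·Fᵀ + Q = [6 -12; -12 42]
S = H·P̄·Hᵀ + R = [380]
K = P̄·Hᵀ·S⁻¹ = [9/95; -63/190]
x' − x̄ = [54/19, -189/19] = K·y
y = (KᵀK)⁻¹·Kᵀ·(x' − x̄) = [30]
z = y + H·x̄ = [30] + [-27] = [3]

z = [3]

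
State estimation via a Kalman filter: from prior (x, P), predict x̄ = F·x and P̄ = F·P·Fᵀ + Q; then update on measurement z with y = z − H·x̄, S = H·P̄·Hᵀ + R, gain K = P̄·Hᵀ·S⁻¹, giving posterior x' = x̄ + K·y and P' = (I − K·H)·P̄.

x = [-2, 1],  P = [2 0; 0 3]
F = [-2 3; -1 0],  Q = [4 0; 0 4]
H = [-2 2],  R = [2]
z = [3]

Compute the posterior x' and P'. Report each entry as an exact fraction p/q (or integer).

x̄ = F·x = [7, 2]
P̄ = F·P·Fᵀ + Q = [39 4; 4 6]
y = z − H·x̄ = [13]
S = H·P̄·Hᵀ + R = [150]
K = P̄·Hᵀ·S⁻¹ = [-7/15; 2/75]
x' = x̄ + K·y = [14/15, 176/75]
P' = (I − K·H)·P̄ = [19/3 88/15; 88/15 442/75]

x' = [14/15, 176/75]
P' = [19/3 88/15; 88/15 442/75]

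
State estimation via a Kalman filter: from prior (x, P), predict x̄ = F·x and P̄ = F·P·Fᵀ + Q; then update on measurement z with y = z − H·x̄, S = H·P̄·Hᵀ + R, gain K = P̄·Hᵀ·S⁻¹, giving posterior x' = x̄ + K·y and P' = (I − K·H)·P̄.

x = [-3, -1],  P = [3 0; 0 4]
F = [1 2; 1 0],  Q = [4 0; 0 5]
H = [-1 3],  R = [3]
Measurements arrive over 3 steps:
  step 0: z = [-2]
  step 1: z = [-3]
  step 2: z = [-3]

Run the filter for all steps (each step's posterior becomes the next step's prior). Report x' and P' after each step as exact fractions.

step 0: x̄ = F·x = [-5, -3]
step 0: P̄ = F·P·Fᵀ + Q = [23 3; 3 8]
step 0: y = z − H·x̄ = [2]
step 0: S = H·P̄·Hᵀ + R = [80]
step 0: K = P̄·Hᵀ·S⁻¹ = [-7/40; 21/80]
step 0: x' = x̄ + K·y = [-107/20, -99/40]
step 0: P' = (I − K·H)·P̄ = [411/20 267/40; 267/40 199/80]
step 1: x̄ = F·x = [-103/10, -107/20]
step 1: P̄ = F·P·Fᵀ + Q = [306/5 339/10; 339/10 511/20]
step 1: y = z − H·x̄ = [11/4]
step 1: S = H·P̄·Hᵀ + R = [363/4]
step 1: K = P̄·Hᵀ·S⁻¹ = [54/121; 57/121]
step 1: x' = x̄ + K·y = [-499/55, -223/55]
step 1: P' = (I − K·H)·P̄ = [26091/605 8967/605; 8967/605 3274/605]
step 2: x̄ = F·x = [-189/11, -499/55]
step 2: P̄ = F·P·Fᵀ + Q = [15495/121 8805/121; 8805/121 29116/605]
step 2: y = z − H·x̄ = [387/55]
step 2: S = H·P̄·Hᵀ + R = [77184/605]
step 2: K = P̄·Hᵀ·S⁻¹ = [2275/3216; 14441/25728]
step 2: x' = x̄ + K·y = [-13083/1072, -43937/8576]
step 2: P' = (I − K·H)·P̄ = [8605/134 23705/1072; 23705/1072 68027/8576]

step 0: x' = [-107/20, -99/40], P' = [411/20 267/40; 267/40 199/80]
step 1: x' = [-499/55, -223/55], P' = [26091/605 8967/605; 8967/605 3274/605]
step 2: x' = [-13083/1072, -43937/8576], P' = [8605/134 23705/1072; 23705/1072 68027/8576]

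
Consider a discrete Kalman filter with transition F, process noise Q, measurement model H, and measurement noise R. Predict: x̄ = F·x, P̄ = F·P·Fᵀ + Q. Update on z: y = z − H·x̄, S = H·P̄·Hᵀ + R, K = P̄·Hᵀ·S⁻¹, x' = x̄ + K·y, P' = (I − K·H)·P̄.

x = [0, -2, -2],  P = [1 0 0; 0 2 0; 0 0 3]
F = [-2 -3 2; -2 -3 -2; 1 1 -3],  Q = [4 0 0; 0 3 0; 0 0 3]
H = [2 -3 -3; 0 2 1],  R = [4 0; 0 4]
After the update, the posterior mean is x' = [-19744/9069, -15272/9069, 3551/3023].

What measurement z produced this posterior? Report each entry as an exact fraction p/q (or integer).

x̄ = F·x = [2, 10, 4]
P̄ = F·P·Fᵀ + Q = [38 10 -26; 10 37 10; -26 10 33]
S = H·P̄·Hᵀ + R = [1158 -423; -423 225]
K = P̄·Hᵀ·S⁻¹ = [2818/9069 5056/9069; 923/9069 1707/3023; -678/3023 -5063/27207]
x' − x̄ = [-37882/9069, -105962/9069, -8541/3023] = K·y
y = (KᵀK)⁻¹·Kᵀ·(x' − x̄) = [35, -27]
z = y + H·x̄ = [35, -27] + [-38, 24] = [-3, -3]

z = [-3, -3]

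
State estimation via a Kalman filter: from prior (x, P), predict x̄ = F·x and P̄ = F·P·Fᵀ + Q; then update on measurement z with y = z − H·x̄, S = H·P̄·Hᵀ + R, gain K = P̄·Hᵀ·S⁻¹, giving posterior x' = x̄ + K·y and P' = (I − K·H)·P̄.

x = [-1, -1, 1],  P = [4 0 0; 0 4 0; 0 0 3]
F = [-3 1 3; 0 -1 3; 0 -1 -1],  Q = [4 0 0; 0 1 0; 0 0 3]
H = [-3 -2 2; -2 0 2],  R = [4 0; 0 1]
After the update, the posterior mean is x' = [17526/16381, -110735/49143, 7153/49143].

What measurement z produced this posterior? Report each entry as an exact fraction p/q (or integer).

x̄ = F·x = [5, 4, 0]
P̄ = F·P·Fᵀ + Q = [71 23 -13; 23 32 -5; -13 -5 10]
S = H·P̄·Hᵀ + R = [1283 708; 708 429]
K = P̄·Hᵀ·S⁻¹ = [-1107/16381 -4588/16381; -7233/16381 29396/49143; -989/16381 10166/49143]
x' − x̄ = [-64379/16381, -307307/49143, 7153/49143] = K·y
y = (KᵀK)⁻¹·Kᵀ·(x' − x̄) = [25, 8]
z = y + H·x̄ = [25, 8] + [-23, -10] = [2, -2]

z = [2, -2]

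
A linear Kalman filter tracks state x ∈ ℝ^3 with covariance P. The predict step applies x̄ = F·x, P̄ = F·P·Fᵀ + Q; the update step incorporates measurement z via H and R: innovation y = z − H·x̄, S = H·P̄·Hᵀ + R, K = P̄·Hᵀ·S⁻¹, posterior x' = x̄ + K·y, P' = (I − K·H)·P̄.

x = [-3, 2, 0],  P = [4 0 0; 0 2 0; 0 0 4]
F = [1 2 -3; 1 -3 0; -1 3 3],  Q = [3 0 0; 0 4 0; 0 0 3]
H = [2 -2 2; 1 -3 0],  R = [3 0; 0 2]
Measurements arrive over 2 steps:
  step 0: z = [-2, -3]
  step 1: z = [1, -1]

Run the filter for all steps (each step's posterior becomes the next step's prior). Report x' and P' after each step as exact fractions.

step 0: x' = [-166538/32881, -23819/32881, 111431/32881], P' = [878716/32881 280806/32881 -611530/32881; 280806/32881 96622/32881 -189122/32881; -611530/32881 -189122/32881 454997/32881]
step 1: x' = [-313274881/32116442, -412905563/144523989, 4350266641/578095956], P' = [800451073/16058221 255582218/16058221 -1098072313/32116442; 255582218/16058221 763859522/144523989 -1551820324/144523989; -1098072313/32116442 -1551820324/144523989 14049621365/578095956]

step 0: x̄ = F·x = [1, -9, 9]
step 0: P̄ = F·P·Fᵀ + Q = [51 -8 -28; -8 26 -22; -28 -22 61]
step 0: y = z − H·x̄ = [-40, -31]
step 0: S = H·P̄·Hᵀ + R = [571 398; 398 335]
step 0: K = P̄·Hᵀ·S⁻¹ = [-9080/32881 18149/32881; -3292/32881 -4530/32881; 21726/32881 -22082/32881]
step 0: x' = x̄ + K·y = [-166538/32881, -23819/32881, 111431/32881]
step 0: P' = (I − K·H)·P̄ = [878716/32881 280806/32881 -611530/32881; 280806/32881 96622/32881 -189122/32881; -611530/32881 -189122/32881 454997/32881]
step 1: x̄ = F·x = [-548469/32881, -95081/32881, 429374/32881]
step 1: P̄ = F·P·Fᵀ + Q = [12520688/32881 150670/32881 -7214965/32881; 150670/32881 195002/32881 -195970/32881; -7214965/32881 -195970/32881 4522078/32881]
step 1: y = z − H·x̄ = [80909/32881, 230345/32881]
step 1: S = H·P̄·Hᵀ + R = [11692395/32881 11751918/32881; 11751918/32881 13437448/32881]
step 1: K = P̄·Hᵀ·S⁻¹ = [-2778201/16058221 33704419/32116442; -10293256/144523989 1443566/48174663; 163867009/289047978 -190576291/192698652]
step 1: x' = x̄ + K·y = [-313274881/32116442, -412905563/144523989, 4350266641/578095956]
step 1: P' = (I − K·H)·P̄ = [800451073/16058221 255582218/16058221 -1098072313/32116442; 255582218/16058221 763859522/144523989 -1551820324/144523989; -1098072313/32116442 -1551820324/144523989 14049621365/578095956]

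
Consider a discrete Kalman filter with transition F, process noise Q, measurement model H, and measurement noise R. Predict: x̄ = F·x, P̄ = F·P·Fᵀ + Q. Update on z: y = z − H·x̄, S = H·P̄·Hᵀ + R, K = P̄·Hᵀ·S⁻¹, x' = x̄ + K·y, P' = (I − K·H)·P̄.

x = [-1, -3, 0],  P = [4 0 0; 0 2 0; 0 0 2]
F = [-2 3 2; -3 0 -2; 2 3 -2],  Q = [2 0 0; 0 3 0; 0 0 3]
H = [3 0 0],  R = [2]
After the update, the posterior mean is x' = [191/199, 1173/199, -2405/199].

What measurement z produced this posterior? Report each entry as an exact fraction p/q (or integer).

x̄ = F·x = [-7, 3, -11]
P̄ = F·P·Fᵀ + Q = [44 16 -6; 16 47 -16; -6 -16 45]
S = H·P̄·Hᵀ + R = [398]
K = P̄·Hᵀ·S⁻¹ = [66/199; 24/199; -9/199]
x' − x̄ = [1584/199, 576/199, -216/199] = K·y
y = (KᵀK)⁻¹·Kᵀ·(x' − x̄) = [24]
z = y + H·x̄ = [24] + [-21] = [3]

z = [3]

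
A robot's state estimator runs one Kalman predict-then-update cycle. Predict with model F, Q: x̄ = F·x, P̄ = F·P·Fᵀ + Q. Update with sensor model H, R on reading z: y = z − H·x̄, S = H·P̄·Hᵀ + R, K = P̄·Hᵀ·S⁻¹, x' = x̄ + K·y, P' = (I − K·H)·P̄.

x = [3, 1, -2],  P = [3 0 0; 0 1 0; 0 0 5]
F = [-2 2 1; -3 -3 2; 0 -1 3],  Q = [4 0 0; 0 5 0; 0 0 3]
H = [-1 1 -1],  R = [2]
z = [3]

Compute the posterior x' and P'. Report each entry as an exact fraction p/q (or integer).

x̄ = F·x = [-6, -16, -7]
P̄ = F·P·Fᵀ + Q = [25 22 13; 22 61 33; 13 33 49]
y = z − H·x̄ = [6]
S = H·P̄·Hᵀ + R = [53]
K = P̄·Hᵀ·S⁻¹ = [-16/53; 6/53; -29/53]
x' = x̄ + K·y = [-414/53, -812/53, -545/53]
P' = (I − K·H)·P̄ = [1069/53 1262/53 225/53; 1262/53 3197/53 1923/53; 225/53 1923/53 1756/53]

x' = [-414/53, -812/53, -545/53]
P' = [1069/53 1262/53 225/53; 1262/53 3197/53 1923/53; 225/53 1923/53 1756/53]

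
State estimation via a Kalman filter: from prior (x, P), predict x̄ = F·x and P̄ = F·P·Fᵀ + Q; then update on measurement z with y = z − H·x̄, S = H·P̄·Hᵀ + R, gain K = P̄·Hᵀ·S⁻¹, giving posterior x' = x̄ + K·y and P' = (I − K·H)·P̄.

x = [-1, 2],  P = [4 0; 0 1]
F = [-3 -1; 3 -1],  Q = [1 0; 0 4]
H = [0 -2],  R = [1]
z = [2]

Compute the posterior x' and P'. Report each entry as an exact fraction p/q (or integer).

x̄ = F·x = [1, -5]
P̄ = F·P·Fᵀ + Q = [38 -35; -35 41]
y = z − H·x̄ = [-8]
S = H·P̄·Hᵀ + R = [165]
K = P̄·Hᵀ·S⁻¹ = [14/33; -82/165]
x' = x̄ + K·y = [-79/33, -169/165]
P' = (I − K·H)·P̄ = [274/33 -7/33; -7/33 41/165]

x' = [-79/33, -169/165]
P' = [274/33 -7/33; -7/33 41/165]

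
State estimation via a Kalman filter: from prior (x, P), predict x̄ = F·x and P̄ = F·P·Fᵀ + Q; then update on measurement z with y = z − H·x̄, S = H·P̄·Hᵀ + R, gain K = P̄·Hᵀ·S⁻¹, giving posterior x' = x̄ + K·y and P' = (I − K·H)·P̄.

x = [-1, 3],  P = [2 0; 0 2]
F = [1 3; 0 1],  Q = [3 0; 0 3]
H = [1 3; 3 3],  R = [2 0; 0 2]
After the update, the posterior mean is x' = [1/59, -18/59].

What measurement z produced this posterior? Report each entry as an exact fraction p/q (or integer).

z = [-1, -1]

x̄ = F·x = [8, 3]
P̄ = F·P·Fᵀ + Q = [23 6; 6 5]
S = H·P̄·Hᵀ + R = [106 186; 186 362]
K = P̄·Hᵀ·S⁻¹ = [-335/944 399/944; 183/472 -51/472]
x' − x̄ = [-471/59, -195/59] = K·y
y = (KᵀK)⁻¹·Kᵀ·(x' − x̄) = [-18, -34]
z = y + H·x̄ = [-18, -34] + [17, 33] = [-1, -1]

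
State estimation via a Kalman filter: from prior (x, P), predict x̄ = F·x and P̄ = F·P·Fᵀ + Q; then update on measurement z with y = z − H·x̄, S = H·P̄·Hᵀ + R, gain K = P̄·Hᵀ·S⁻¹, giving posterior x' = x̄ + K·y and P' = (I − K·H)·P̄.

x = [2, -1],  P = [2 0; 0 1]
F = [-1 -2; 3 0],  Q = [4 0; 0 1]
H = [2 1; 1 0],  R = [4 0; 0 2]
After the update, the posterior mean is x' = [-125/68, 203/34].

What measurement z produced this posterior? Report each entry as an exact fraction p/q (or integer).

z = [2, -2]

x̄ = F·x = [0, 6]
P̄ = F·P·Fᵀ + Q = [10 -6; -6 19]
S = H·P̄·Hᵀ + R = [39 14; 14 12]
K = P̄·Hᵀ·S⁻¹ = [7/68 97/136; 21/34 -83/68]
x' − x̄ = [-125/68, -1/34] = K·y
y = (KᵀK)⁻¹·Kᵀ·(x' − x̄) = [-4, -2]
z = y + H·x̄ = [-4, -2] + [6, 0] = [2, -2]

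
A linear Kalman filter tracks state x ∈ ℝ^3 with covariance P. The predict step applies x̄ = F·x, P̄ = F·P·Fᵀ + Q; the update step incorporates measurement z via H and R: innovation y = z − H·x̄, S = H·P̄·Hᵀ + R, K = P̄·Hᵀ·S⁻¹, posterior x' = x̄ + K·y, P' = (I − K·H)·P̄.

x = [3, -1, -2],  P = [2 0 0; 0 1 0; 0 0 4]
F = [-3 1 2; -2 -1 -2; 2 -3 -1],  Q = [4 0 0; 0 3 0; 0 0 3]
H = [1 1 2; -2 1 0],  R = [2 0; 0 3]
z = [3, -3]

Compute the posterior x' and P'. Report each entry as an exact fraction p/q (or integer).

x' = [-9007/6358, -34031/6358, 30675/6358]
P' = [55017/12716 93267/12716 -72227/12716; 93267/12716 190473/12716 -137881/12716; -72227/12716 -137881/12716 108253/12716]

x̄ = F·x = [-14, -1, 11]
P̄ = F·P·Fᵀ + Q = [39 -5 -23; -5 28 3; -23 3 24]
y = z − H·x̄ = [-4, -30]
S = H·P̄·Hᵀ + R = [75 53; 53 207]
K = P̄·Hᵀ·S⁻¹ = [1915/12716 -5589/12716; 3989/12716 1313/12716; 3199/12716 2191/12716]
x' = x̄ + K·y = [-9007/6358, -34031/6358, 30675/6358]
P' = (I − K·H)·P̄ = [55017/12716 93267/12716 -72227/12716; 93267/12716 190473/12716 -137881/12716; -72227/12716 -137881/12716 108253/12716]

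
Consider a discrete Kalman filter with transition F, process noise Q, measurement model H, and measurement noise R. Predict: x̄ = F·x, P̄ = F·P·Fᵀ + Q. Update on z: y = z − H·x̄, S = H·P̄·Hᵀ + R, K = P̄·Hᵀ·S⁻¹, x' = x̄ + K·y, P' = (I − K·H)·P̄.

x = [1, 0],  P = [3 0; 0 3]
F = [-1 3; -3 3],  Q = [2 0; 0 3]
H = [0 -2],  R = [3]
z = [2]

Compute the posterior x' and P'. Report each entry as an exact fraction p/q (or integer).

x' = [19/77, -79/77]
P' = [736/77 36/77; 36/77 57/77]

x̄ = F·x = [-1, -3]
P̄ = F·P·Fᵀ + Q = [32 36; 36 57]
y = z − H·x̄ = [-4]
S = H·P̄·Hᵀ + R = [231]
K = P̄·Hᵀ·S⁻¹ = [-24/77; -38/77]
x' = x̄ + K·y = [19/77, -79/77]
P' = (I − K·H)·P̄ = [736/77 36/77; 36/77 57/77]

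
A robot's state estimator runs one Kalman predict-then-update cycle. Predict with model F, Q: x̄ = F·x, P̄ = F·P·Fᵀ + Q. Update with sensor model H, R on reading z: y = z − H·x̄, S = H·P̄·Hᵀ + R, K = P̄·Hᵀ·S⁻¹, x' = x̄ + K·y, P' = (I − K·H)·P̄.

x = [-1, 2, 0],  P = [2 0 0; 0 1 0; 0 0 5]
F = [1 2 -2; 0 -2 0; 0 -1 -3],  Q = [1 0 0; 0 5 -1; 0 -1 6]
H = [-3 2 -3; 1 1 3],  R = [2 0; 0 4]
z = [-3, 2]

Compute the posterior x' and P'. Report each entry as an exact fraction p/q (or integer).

x̄ = F·x = [3, -4, -2]
P̄ = F·P·Fᵀ + Q = [27 -4 28; -4 9 1; 28 1 52]
y = z − H·x̄ = [8, 9]
S = H·P̄·Hᵀ + R = [1289 -860; -860 674]
K = P̄·Hᵀ·S⁻¹ = [-4097/21531 -3619/43062; 12539/64593 16766/64593; -656/64593 33785/129186]
x' = x̄ + K·y = [31063/43062, -7166/64593, 35197/129186]
P' = (I − K·H)·P̄ = [44115/14354 38971/21531 -74921/43062; 38971/21531 108656/64593 -52835/64593; -74921/43062 -52835/64593 155191/129186]

x' = [31063/43062, -7166/64593, 35197/129186]
P' = [44115/14354 38971/21531 -74921/43062; 38971/21531 108656/64593 -52835/64593; -74921/43062 -52835/64593 155191/129186]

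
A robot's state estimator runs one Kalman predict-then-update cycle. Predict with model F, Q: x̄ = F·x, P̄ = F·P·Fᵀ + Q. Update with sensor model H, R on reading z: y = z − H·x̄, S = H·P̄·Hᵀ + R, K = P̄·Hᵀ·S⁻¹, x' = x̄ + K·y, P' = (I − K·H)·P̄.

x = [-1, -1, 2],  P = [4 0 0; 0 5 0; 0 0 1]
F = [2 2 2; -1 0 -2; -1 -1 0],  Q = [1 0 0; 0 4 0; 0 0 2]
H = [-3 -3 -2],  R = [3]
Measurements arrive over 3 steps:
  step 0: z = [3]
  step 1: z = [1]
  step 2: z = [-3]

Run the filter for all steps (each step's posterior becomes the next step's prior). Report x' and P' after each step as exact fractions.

step 0: x' = [51/70, -101/35, 12/7], P' = [3139/140 -522/35 -75/7; -522/35 404/35 36/7; -75/7 36/7 57/7]
step 1: x' = [-3050/20131, -43125/20131, 57136/20131], P' = [95383/20131 -122395/20131 42777/20131; -122395/20131 202816/20131 -114432/20131; 42777/20131 -114432/20131 109578/20131]
step 2: x' = [337477/697723, -2096067/3488615, 5492031/3488615], P' = [3103192/697723 -3726873/697723 881472/697723; -3726873/697723 29383144/3488615 -13924662/3488615; 881472/697723 -13924662/3488615 13954731/3488615]

step 0: x̄ = F·x = [0, -3, 2]
step 0: P̄ = F·P·Fᵀ + Q = [41 -12 -18; -12 12 4; -18 4 11]
step 0: y = z − H·x̄ = [-2]
step 0: S = H·P̄·Hᵀ + R = [140]
step 0: K = P̄·Hᵀ·S⁻¹ = [-51/140; -2/35; 1/7]
step 0: x' = x̄ + K·y = [51/70, -101/35, 12/7]
step 0: P' = (I − K·H)·P̄ = [3139/140 -522/35 -75/7; -522/35 404/35 36/7; -75/7 36/7 57/7]
step 1: x̄ = F·x = [-31/35, -291/70, 151/70]
step 1: P̄ = F·P·Fᵀ + Q = [194/35 -271/70 201/70; -271/70 2259/140 -509/140; 201/70 -509/140 859/140]
step 1: y = z − H·x̄ = [-687/70]
step 1: S = H·P̄·Hᵀ + R = [20131/140]
step 1: K = P̄·Hᵀ·S⁻¹ = [-1506/20131; -4133/20131; -1397/20131]
step 1: x' = x̄ + K·y = [-3050/20131, -43125/20131, 57136/20131]
step 1: P' = (I − K·H)·P̄ = [95383/20131 -122395/20131 42777/20131; -122395/20131 202816/20131 -114432/20131; 42777/20131 -114432/20131 109578/20131]
step 2: x̄ = F·x = [21922/20131, -111222/20131, 46175/20131]
step 2: P̄ = F·P·Fᵀ + Q = [98839/20131 -183222/20131 36492/20131; -183222/20131 785327/20131 -170322/20131; 36492/20131 -170322/20131 93671/20131]
step 2: y = z − H·x̄ = [-235943/20131]
step 2: S = H·P̄·Hᵀ + R = [3488615/20131]
step 2: K = P̄·Hᵀ·S⁻¹ = [36033/697723; -1465671/3488615; 214148/3488615]
step 2: x' = x̄ + K·y = [337477/697723, -2096067/3488615, 5492031/3488615]
step 2: P' = (I − K·H)·P̄ = [3103192/697723 -3726873/697723 881472/697723; -3726873/697723 29383144/3488615 -13924662/3488615; 881472/697723 -13924662/3488615 13954731/3488615]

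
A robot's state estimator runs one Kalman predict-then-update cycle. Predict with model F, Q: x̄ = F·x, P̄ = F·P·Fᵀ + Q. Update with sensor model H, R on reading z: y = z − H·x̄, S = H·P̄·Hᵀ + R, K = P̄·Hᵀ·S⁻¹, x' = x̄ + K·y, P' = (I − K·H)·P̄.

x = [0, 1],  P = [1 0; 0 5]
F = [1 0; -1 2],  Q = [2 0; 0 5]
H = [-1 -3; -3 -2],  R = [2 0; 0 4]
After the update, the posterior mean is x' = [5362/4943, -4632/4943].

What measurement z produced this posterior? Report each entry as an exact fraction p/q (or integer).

z = [2, -2]

x̄ = F·x = [0, 2]
P̄ = F·P·Fᵀ + Q = [3 -1; -1 26]
S = H·P̄·Hᵀ + R = [233 154; 154 123]
K = P̄·Hᵀ·S⁻¹ = [1078/4943 -1631/4943; -1925/4943 441/4943]
x' − x̄ = [5362/4943, -14518/4943] = K·y
y = (KᵀK)⁻¹·Kᵀ·(x' − x̄) = [8, 2]
z = y + H·x̄ = [8, 2] + [-6, -4] = [2, -2]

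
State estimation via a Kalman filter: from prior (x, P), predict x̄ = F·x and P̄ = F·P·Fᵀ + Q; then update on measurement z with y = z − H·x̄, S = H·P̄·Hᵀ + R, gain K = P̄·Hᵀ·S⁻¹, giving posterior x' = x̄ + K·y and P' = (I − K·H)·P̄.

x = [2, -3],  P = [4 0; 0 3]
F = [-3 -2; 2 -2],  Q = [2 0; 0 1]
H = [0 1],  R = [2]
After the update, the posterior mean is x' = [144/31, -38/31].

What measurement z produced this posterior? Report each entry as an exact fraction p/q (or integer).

z = [-2]

x̄ = F·x = [0, 10]
P̄ = F·P·Fᵀ + Q = [50 -12; -12 29]
S = H·P̄·Hᵀ + R = [31]
K = P̄·Hᵀ·S⁻¹ = [-12/31; 29/31]
x' − x̄ = [144/31, -348/31] = K·y
y = (KᵀK)⁻¹·Kᵀ·(x' − x̄) = [-12]
z = y + H·x̄ = [-12] + [10] = [-2]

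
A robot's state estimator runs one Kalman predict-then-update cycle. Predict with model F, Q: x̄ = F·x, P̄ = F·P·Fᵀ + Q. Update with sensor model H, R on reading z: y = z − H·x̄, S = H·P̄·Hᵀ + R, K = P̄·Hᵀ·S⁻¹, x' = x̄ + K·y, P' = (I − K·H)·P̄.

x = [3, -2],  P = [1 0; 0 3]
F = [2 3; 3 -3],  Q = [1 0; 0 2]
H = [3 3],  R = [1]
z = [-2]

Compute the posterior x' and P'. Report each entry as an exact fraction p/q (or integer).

x' = [-141/23, 1398/253]
P' = [637/23 -636/23; -636/23 7013/253]

x̄ = F·x = [0, 15]
P̄ = F·P·Fᵀ + Q = [32 -21; -21 38]
y = z − H·x̄ = [-47]
S = H·P̄·Hᵀ + R = [253]
K = P̄·Hᵀ·S⁻¹ = [3/23; 51/253]
x' = x̄ + K·y = [-141/23, 1398/253]
P' = (I − K·H)·P̄ = [637/23 -636/23; -636/23 7013/253]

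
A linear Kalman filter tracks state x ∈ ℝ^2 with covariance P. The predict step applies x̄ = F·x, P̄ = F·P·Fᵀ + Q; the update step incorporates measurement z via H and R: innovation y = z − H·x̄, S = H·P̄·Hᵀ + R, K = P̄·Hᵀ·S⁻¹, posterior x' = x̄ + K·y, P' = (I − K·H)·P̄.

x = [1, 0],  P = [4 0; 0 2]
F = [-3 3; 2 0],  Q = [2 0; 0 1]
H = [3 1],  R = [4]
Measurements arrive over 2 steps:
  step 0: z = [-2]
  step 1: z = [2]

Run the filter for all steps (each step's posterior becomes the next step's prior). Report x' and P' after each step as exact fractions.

step 0: x' = [-141/127, 487/381], P' = [200/127 -408/127; -408/127 3452/381]
step 1: x' = [166582/157333, -176304/157333], P' = [118418/157333 -132798/157333; -132798/157333 358326/157333]

step 0: x̄ = F·x = [-3, 2]
step 0: P̄ = F·P·Fᵀ + Q = [56 -24; -24 17]
step 0: y = z − H·x̄ = [5]
step 0: S = H·P̄·Hᵀ + R = [381]
step 0: K = P̄·Hᵀ·S⁻¹ = [48/127; -55/381]
step 0: x' = x̄ + K·y = [-141/127, 487/381]
step 0: P' = (I − K·H)·P̄ = [200/127 -408/127; -408/127 3452/381]
step 1: x̄ = F·x = [910/127, -282/127]
step 1: P̄ = F·P·Fᵀ + Q = [19754/127 -3648/127; -3648/127 927/127]
step 1: y = z − H·x̄ = [-2194/127]
step 1: S = H·P̄·Hᵀ + R = [157333/127]
step 1: K = P̄·Hᵀ·S⁻¹ = [55614/157333; -10017/157333]
step 1: x' = x̄ + K·y = [166582/157333, -176304/157333]
step 1: P' = (I − K·H)·P̄ = [118418/157333 -132798/157333; -132798/157333 358326/157333]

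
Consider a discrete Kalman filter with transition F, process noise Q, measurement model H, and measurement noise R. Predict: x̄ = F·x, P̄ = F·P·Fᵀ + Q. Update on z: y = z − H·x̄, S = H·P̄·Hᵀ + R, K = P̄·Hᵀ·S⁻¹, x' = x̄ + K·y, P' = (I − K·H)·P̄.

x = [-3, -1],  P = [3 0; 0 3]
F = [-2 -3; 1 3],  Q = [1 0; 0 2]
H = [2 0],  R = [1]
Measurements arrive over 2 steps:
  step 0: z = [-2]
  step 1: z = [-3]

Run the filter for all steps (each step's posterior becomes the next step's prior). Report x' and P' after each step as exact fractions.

step 0: x' = [-151/161, 354/161], P' = [40/161 -33/161; -33/161 796/161]
step 1: x' = [-43294/28517, 71869/28517], P' = [7089/28517 -6947/28517; -6947/28517 98940/28517]

step 0: x̄ = F·x = [9, -6]
step 0: P̄ = F·P·Fᵀ + Q = [40 -33; -33 32]
step 0: y = z − H·x̄ = [-20]
step 0: S = H·P̄·Hᵀ + R = [161]
step 0: K = P̄·Hᵀ·S⁻¹ = [80/161; -66/161]
step 0: x' = x̄ + K·y = [-151/161, 354/161]
step 0: P' = (I − K·H)·P̄ = [40/161 -33/161; -33/161 796/161]
step 1: x̄ = F·x = [-760/161, 911/161]
step 1: P̄ = F·P·Fᵀ + Q = [7089/161 -6947/161; -6947/161 7328/161]
step 1: y = z − H·x̄ = [1037/161]
step 1: S = H·P̄·Hᵀ + R = [28517/161]
step 1: K = P̄·Hᵀ·S⁻¹ = [14178/28517; -13894/28517]
step 1: x' = x̄ + K·y = [-43294/28517, 71869/28517]
step 1: P' = (I − K·H)·P̄ = [7089/28517 -6947/28517; -6947/28517 98940/28517]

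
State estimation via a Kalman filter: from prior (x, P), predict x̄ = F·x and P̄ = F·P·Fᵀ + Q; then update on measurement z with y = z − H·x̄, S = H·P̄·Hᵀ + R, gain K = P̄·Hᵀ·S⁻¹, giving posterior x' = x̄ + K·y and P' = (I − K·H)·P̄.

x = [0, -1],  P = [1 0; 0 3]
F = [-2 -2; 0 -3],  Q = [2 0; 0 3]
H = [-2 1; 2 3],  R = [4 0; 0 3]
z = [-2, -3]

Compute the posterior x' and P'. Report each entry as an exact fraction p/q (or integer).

x̄ = F·x = [2, 3]
P̄ = F·P·Fᵀ + Q = [18 18; 18 30]
y = z − H·x̄ = [-1, -16]
S = H·P̄·Hᵀ + R = [34 -54; -54 561]
K = P̄·Hᵀ·S⁻¹ = [-873/2693 348/2693; 573/2693 660/2693]
x' = x̄ + K·y = [691/2693, -3054/2693]
P' = (I − K·H)·P̄ = [1440/2693 -612/2693; -612/2693 1068/2693]

x' = [691/2693, -3054/2693]
P' = [1440/2693 -612/2693; -612/2693 1068/2693]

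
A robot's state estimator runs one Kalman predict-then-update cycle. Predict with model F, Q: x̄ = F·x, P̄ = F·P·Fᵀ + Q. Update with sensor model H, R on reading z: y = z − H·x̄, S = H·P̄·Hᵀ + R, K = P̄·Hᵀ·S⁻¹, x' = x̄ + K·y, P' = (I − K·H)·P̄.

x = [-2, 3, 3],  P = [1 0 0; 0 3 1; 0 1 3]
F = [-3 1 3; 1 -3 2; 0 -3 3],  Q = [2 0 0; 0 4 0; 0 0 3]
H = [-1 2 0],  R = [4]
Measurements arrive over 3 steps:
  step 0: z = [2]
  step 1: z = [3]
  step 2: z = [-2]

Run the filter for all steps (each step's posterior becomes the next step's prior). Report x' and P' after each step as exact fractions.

step 0: x̄ = F·x = [18, -5, 0]
step 0: P̄ = F·P·Fᵀ + Q = [47 -1 12; -1 32 30; 12 30 39]
step 0: y = z − H·x̄ = [30]
step 0: S = H·P̄·Hᵀ + R = [183]
step 0: K = P̄·Hᵀ·S⁻¹ = [-49/183; 65/183; 16/61]
step 0: x' = x̄ + K·y = [608/61, 345/61, 480/61]
step 0: P' = (I − K·H)·P̄ = [6200/183 3002/183 1516/61; 3002/183 1631/183 790/61; 1516/61 790/61 1611/61]
step 1: x̄ = F·x = [-39/61, 533/61, 405/61]
step 1: P̄ = F·P·Fᵀ + Q = [15638/183 5291/183 3490/61; 5291/183 12683/183 4255/61; 3490/61 4255/61 5355/61]
step 1: y = z − H·x̄ = [-922/61]
step 1: S = H·P̄·Hᵀ + R = [45938/183]
step 1: K = P̄·Hᵀ·S⁻¹ = [-2528/22969; 20075/45938; 7530/22969]
step 1: x' = x̄ + K·y = [23525/22969, 48982/22969, 38685/22969]
step 1: P' = (I − K·H)·P̄ = [1892938/22969 941413/22969 1522170/22969; 941413/22969 981563/45938 776145/22969; 1522170/22969 776145/22969 1396695/22969]
step 2: x̄ = F·x = [94462/22969, -46051/22969, -30891/22969]
step 2: P̄ = F·P·Fᵀ + Q = [3505497/45938 1287233/45938 2428455/45938; 1287233/45938 6230179/45938 5794599/45938; 2428455/45938 5794599/45938 6171171/45938]
step 2: y = z − H·x̄ = [140626/22969]
step 2: S = H·P̄·Hᵀ + R = [23461033/45938]
step 2: K = P̄·Hᵀ·S⁻¹ = [-931031/23461033; 11173125/23461033; 9160743/23461033]
step 2: x' = x̄ + K·y = [90785360/23461033, 21369143/23461033, 24533235/23461033]
step 2: P' = (I − K·H)·P̄ = [1771425880/23461033 883850878/23461033 1425900096/23461033; 883850878/23461033 464271689/23461033 731271534/23461033; 1425900096/23461033 731271534/23461033 1324890813/23461033]

step 0: x' = [608/61, 345/61, 480/61], P' = [6200/183 3002/183 1516/61; 3002/183 1631/183 790/61; 1516/61 790/61 1611/61]
step 1: x' = [23525/22969, 48982/22969, 38685/22969], P' = [1892938/22969 941413/22969 1522170/22969; 941413/22969 981563/45938 776145/22969; 1522170/22969 776145/22969 1396695/22969]
step 2: x' = [90785360/23461033, 21369143/23461033, 24533235/23461033], P' = [1771425880/23461033 883850878/23461033 1425900096/23461033; 883850878/23461033 464271689/23461033 731271534/23461033; 1425900096/23461033 731271534/23461033 1324890813/23461033]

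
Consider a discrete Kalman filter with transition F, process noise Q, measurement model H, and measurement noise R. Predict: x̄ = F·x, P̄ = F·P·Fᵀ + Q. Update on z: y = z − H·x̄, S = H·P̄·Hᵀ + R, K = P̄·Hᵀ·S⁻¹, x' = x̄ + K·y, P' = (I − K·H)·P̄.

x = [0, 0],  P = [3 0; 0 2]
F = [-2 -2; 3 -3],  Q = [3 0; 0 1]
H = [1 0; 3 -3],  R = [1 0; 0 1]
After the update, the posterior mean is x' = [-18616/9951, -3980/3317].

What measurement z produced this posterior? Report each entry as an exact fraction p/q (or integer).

x̄ = F·x = [0, 0]
P̄ = F·P·Fᵀ + Q = [23 -6; -6 46]
S = H·P̄·Hᵀ + R = [24 87; 87 730]
K = P̄·Hᵀ·S⁻¹ = [9221/9951 29/3317; 3064/3317 -1074/3317]
x' − x̄ = [-18616/9951, -3980/3317] = K·y
y = (KᵀK)⁻¹·Kᵀ·(x' − x̄) = [-2, -2]
z = y + H·x̄ = [-2, -2] + [0, 0] = [-2, -2]

z = [-2, -2]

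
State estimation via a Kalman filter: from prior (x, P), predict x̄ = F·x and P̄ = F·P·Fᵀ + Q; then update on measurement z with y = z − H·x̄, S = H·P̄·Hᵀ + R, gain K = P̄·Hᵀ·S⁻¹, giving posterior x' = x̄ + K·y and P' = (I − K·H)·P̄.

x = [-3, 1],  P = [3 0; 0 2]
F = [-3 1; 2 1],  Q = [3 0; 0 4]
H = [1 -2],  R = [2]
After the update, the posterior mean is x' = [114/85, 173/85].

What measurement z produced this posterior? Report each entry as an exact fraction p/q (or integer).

x̄ = F·x = [10, -5]
P̄ = F·P·Fᵀ + Q = [32 -16; -16 18]
S = H·P̄·Hᵀ + R = [170]
K = P̄·Hᵀ·S⁻¹ = [32/85; -26/85]
x' − x̄ = [-736/85, 598/85] = K·y
y = (KᵀK)⁻¹·Kᵀ·(x' − x̄) = [-23]
z = y + H·x̄ = [-23] + [20] = [-3]

z = [-3]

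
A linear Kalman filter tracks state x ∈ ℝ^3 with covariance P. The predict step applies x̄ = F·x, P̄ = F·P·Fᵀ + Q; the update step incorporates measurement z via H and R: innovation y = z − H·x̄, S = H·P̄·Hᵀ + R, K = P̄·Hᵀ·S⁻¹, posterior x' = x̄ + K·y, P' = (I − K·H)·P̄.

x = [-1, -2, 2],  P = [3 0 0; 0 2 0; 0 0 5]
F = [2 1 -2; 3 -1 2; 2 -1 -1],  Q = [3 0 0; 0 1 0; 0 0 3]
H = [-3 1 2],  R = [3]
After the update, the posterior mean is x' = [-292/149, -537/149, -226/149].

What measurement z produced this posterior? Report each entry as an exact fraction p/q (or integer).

x̄ = F·x = [-8, 3, -2]
P̄ = F·P·Fᵀ + Q = [37 -4 20; -4 50 10; 20 10 22]
S = H·P̄·Hᵀ + R = [298]
K = P̄·Hᵀ·S⁻¹ = [-75/298; 41/149; -3/149]
x' − x̄ = [900/149, -984/149, 72/149] = K·y
y = (KᵀK)⁻¹·Kᵀ·(x' − x̄) = [-24]
z = y + H·x̄ = [-24] + [23] = [-1]

z = [-1]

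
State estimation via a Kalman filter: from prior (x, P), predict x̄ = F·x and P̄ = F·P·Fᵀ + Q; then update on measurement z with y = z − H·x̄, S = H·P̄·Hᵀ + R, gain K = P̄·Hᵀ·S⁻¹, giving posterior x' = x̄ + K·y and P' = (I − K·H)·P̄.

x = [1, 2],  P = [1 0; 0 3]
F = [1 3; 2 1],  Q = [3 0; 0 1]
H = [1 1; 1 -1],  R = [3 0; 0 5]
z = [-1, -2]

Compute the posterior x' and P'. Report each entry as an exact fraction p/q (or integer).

x' = [-985/879, 553/879]
P' = [1481/879 -89/879; -89/879 1136/879]

x̄ = F·x = [7, 4]
P̄ = F·P·Fᵀ + Q = [31 11; 11 8]
y = z − H·x̄ = [-12, -5]
S = H·P̄·Hᵀ + R = [64 23; 23 22]
K = P̄·Hᵀ·S⁻¹ = [464/879 314/879; 349/879 -245/879]
x' = x̄ + K·y = [-985/879, 553/879]
P' = (I − K·H)·P̄ = [1481/879 -89/879; -89/879 1136/879]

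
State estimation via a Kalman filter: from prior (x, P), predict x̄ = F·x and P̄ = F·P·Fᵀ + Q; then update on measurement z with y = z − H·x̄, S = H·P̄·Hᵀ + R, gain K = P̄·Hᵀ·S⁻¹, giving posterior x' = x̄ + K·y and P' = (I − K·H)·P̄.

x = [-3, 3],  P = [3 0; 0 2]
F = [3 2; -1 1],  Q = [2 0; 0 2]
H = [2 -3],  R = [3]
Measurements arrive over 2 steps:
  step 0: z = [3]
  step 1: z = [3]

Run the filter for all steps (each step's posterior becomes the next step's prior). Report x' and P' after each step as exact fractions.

step 0: x̄ = F·x = [-3, 6]
step 0: P̄ = F·P·Fᵀ + Q = [37 -5; -5 7]
step 0: y = z − H·x̄ = [27]
step 0: S = H·P̄·Hᵀ + R = [274]
step 0: K = P̄·Hᵀ·S⁻¹ = [89/274; -31/274]
step 0: x' = x̄ + K·y = [1581/274, 807/274]
step 0: P' = (I − K·H)·P̄ = [2217/274 1389/274; 1389/274 957/274]
step 1: x̄ = F·x = [6357/274, -387/137]
step 1: P̄ = F·P·Fᵀ + Q = [40997/274 -1674/137; -1674/137 472/137]
step 1: y = z − H·x̄ = [-7107/137]
step 1: S = H·P̄·Hᵀ + R = [106741/137]
step 1: K = P̄·Hᵀ·S⁻¹ = [46019/106741; -4764/106741]
step 1: x' = x̄ + K·y = [178383/213482, -54387/106741]
step 1: P' = (I − K·H)·P̄ = [1026015/213482 295986/106741; 295986/106741 202088/106741]

step 0: x' = [1581/274, 807/274], P' = [2217/274 1389/274; 1389/274 957/274]
step 1: x' = [178383/213482, -54387/106741], P' = [1026015/213482 295986/106741; 295986/106741 202088/106741]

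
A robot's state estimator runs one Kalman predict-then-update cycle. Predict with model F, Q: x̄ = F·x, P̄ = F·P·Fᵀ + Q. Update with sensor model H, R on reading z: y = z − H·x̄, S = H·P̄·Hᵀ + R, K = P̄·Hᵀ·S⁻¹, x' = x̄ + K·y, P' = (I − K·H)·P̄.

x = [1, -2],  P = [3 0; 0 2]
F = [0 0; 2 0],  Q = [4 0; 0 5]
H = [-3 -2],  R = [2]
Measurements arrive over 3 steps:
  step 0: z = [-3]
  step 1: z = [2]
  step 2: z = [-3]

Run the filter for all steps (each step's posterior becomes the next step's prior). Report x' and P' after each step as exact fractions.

step 0: x̄ = F·x = [0, 2]
step 0: P̄ = F·P·Fᵀ + Q = [4 0; 0 17]
step 0: y = z − H·x̄ = [1]
step 0: S = H·P̄·Hᵀ + R = [106]
step 0: K = P̄·Hᵀ·S⁻¹ = [-6/53; -17/53]
step 0: x' = x̄ + K·y = [-6/53, 89/53]
step 0: P' = (I − K·H)·P̄ = [140/53 -204/53; -204/53 323/53]
step 1: x̄ = F·x = [0, -12/53]
step 1: P̄ = F·P·Fᵀ + Q = [4 0; 0 825/53]
step 1: y = z − H·x̄ = [82/53]
step 1: S = H·P̄·Hᵀ + R = [5314/53]
step 1: K = P̄·Hᵀ·S⁻¹ = [-318/2657; -825/2657]
step 1: x' = x̄ + K·y = [-492/2657, -1878/2657]
step 1: P' = (I − K·H)·P̄ = [6812/2657 -9900/2657; -9900/2657 15675/2657]
step 2: x̄ = F·x = [0, -984/2657]
step 2: P̄ = F·P·Fᵀ + Q = [4 0; 0 40533/2657]
step 2: y = z − H·x̄ = [-9939/2657]
step 2: S = H·P̄·Hᵀ + R = [263098/2657]
step 2: K = P̄·Hᵀ·S⁻¹ = [-15942/131549; -40533/131549]
step 2: x' = x̄ + K·y = [59634/131549, 102903/131549]
step 2: P' = (I − K·H)·P̄ = [334892/131549 -486396/131549; -486396/131549 770127/131549]

step 0: x' = [-6/53, 89/53], P' = [140/53 -204/53; -204/53 323/53]
step 1: x' = [-492/2657, -1878/2657], P' = [6812/2657 -9900/2657; -9900/2657 15675/2657]
step 2: x' = [59634/131549, 102903/131549], P' = [334892/131549 -486396/131549; -486396/131549 770127/131549]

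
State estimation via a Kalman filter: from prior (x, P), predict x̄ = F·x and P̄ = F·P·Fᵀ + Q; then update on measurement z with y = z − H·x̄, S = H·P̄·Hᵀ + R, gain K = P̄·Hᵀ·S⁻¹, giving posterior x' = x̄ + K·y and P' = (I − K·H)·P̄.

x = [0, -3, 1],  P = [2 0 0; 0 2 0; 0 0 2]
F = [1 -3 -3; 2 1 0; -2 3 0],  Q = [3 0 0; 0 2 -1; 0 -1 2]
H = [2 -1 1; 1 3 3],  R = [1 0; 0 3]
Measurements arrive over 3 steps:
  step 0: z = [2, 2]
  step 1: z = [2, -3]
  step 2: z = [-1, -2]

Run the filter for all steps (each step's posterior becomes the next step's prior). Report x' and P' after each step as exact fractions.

step 0: x' = [362/205, 3149/4305, -1163/1435], P' = [4317/410 3489/410 -4959/410; 3489/410 186019/25830 -85553/8610; -4959/410 -85553/8610 40811/2870]
step 1: x' = [100824023/50919393, 653460/2424733, -96344512/50919393], P' = [369765527/118811917 41472918/16973131 -400716592/118811917; 41472918/16973131 5413185/2424733 -47413234/16973131; -400716592/118811917 -47413234/16973131 470498125/118811917]
step 2: x' = [4054402296499/1491865023683, 3467641807427/1491865023683, -5812323726653/1491865023683], P' = [4469372719800/1491865023683 3496338950055/1491865023683 -4840520433795/1491865023683; 3496338950055/1491865023683 3202938805432/1491865023683 -4003630460705/1491865023683; -4840520433795/1491865023683 -4003630460705/1491865023683 5697119197444/1491865023683]

step 0: x̄ = F·x = [6, -3, -9]
step 0: P̄ = F·P·Fᵀ + Q = [41 -2 -22; -2 12 -3; -22 -3 28]
step 0: y = z − H·x̄ = [-4, 32]
step 0: S = H·P̄·Hᵀ + R = [131 -34; -34 206]
step 0: K = P̄·Hᵀ·S⁻¹ = [93/205 -31/410; -1532/12915 2629/25830; -146/4305 2167/8610]
step 0: x' = x̄ + K·y = [362/205, 3149/4305, -1163/1435]
step 0: P' = (I − K·H)·P̄ = [4317/410 3489/410 -4959/410; 3489/410 186019/25830 -85553/8610; -4959/410 -85553/8610 40811/2870]
step 1: x̄ = F·x = [2874/1435, 18353/4305, -1919/1435]
step 1: P̄ = F·P·Fᵀ + Q = [140569/2870 510443/8610 21731/2870; 510443/8610 2204791/25830 107857/8610; 21731/2870 107857/8610 19559/2870]
step 1: y = z − H·x̄ = [15476/4305, -565/41]
step 1: S = H·P̄·Hᵀ + R = [738497/12915 8682/41; 8682/41 123669/82]
step 1: K = P̄·Hᵀ·S⁻¹ = [6929148/16973131 38547029/356435751; -337099/2424733 4303367/16973131; 136797/16973131 15099869/356435751]
step 1: x' = x̄ + K·y = [100824023/50919393, 653460/2424733, -96344512/50919393]
step 1: P' = (I − K·H)·P̄ = [369765527/118811917 41472918/16973131 -400716592/118811917; 41472918/16973131 5413185/2424733 -47413234/16973131; -400716592/118811917 -47413234/16973131 470498125/118811917]
step 2: x̄ = F·x = [49812797/7274199, 215370706/50919393, -160480066/50919393]
step 2: P̄ = F·P·Fᵀ + Q = [41556500/2424733 270316885/16973131 9826055/16973131; 270316885/16973131 3143173711/118811917 359105874/118811917; 9826055/16973131 359105874/118811917 620175415/118811917]
step 2: y = z − H·x̄ = [-372447779/50919393, -87885755/7274199]
step 2: S = H·P̄·Hᵀ + R = [4015280055/118811917 920872826/16973131; 920872826/16973131 1112097053/2424733]
step 2: K = P̄·Hᵀ·S⁻¹ = [601886055750/1491865023683 145609422860/1491865023683; -213891366027/1491865023683 364754661412/1491865023683; 19708790559/1491865023683 79981925474/1491865023683]
step 2: x' = x̄ + K·y = [4054402296499/1491865023683, 3467641807427/1491865023683, -5812323726653/1491865023683]
step 2: P' = (I − K·H)·P̄ = [4469372719800/1491865023683 3496338950055/1491865023683 -4840520433795/1491865023683; 3496338950055/1491865023683 3202938805432/1491865023683 -4003630460705/1491865023683; -4840520433795/1491865023683 -4003630460705/1491865023683 5697119197444/1491865023683]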